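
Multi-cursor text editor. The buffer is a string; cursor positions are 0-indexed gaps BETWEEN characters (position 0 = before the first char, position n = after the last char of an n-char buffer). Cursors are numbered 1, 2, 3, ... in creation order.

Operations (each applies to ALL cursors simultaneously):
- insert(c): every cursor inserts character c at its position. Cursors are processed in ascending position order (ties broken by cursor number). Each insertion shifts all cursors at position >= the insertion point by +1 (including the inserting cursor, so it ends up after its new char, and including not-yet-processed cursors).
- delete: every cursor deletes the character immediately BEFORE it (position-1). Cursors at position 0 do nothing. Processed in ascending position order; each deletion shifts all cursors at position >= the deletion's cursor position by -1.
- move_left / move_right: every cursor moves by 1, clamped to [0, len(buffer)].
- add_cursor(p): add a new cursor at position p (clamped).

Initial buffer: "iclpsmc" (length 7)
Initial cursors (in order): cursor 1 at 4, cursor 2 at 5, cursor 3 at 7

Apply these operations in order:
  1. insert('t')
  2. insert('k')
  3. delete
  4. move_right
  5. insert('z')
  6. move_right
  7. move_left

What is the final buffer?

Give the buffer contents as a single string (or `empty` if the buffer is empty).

After op 1 (insert('t')): buffer="iclptstmct" (len 10), cursors c1@5 c2@7 c3@10, authorship ....1.2..3
After op 2 (insert('k')): buffer="iclptkstkmctk" (len 13), cursors c1@6 c2@9 c3@13, authorship ....11.22..33
After op 3 (delete): buffer="iclptstmct" (len 10), cursors c1@5 c2@7 c3@10, authorship ....1.2..3
After op 4 (move_right): buffer="iclptstmct" (len 10), cursors c1@6 c2@8 c3@10, authorship ....1.2..3
After op 5 (insert('z')): buffer="iclptsztmzctz" (len 13), cursors c1@7 c2@10 c3@13, authorship ....1.12.2.33
After op 6 (move_right): buffer="iclptsztmzctz" (len 13), cursors c1@8 c2@11 c3@13, authorship ....1.12.2.33
After op 7 (move_left): buffer="iclptsztmzctz" (len 13), cursors c1@7 c2@10 c3@12, authorship ....1.12.2.33

Answer: iclptsztmzctz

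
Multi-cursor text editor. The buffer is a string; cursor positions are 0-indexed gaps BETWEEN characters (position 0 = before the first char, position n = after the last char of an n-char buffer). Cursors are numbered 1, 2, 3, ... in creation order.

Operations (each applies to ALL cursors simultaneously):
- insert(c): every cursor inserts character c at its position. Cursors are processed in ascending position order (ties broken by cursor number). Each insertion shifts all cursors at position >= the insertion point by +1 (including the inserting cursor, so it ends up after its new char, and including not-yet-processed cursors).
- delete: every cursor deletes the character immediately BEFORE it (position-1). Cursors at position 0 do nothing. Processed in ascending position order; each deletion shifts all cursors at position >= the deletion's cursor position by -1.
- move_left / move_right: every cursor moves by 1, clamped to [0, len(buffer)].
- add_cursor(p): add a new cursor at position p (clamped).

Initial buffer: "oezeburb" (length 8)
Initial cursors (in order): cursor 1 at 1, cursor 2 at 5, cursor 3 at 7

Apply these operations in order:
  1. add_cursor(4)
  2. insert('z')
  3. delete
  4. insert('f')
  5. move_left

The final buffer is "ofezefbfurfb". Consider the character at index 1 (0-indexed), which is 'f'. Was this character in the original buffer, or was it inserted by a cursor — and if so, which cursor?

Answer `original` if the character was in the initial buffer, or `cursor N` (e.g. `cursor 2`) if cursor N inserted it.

After op 1 (add_cursor(4)): buffer="oezeburb" (len 8), cursors c1@1 c4@4 c2@5 c3@7, authorship ........
After op 2 (insert('z')): buffer="ozezezbzurzb" (len 12), cursors c1@2 c4@6 c2@8 c3@11, authorship .1...4.2..3.
After op 3 (delete): buffer="oezeburb" (len 8), cursors c1@1 c4@4 c2@5 c3@7, authorship ........
After op 4 (insert('f')): buffer="ofezefbfurfb" (len 12), cursors c1@2 c4@6 c2@8 c3@11, authorship .1...4.2..3.
After op 5 (move_left): buffer="ofezefbfurfb" (len 12), cursors c1@1 c4@5 c2@7 c3@10, authorship .1...4.2..3.
Authorship (.=original, N=cursor N): . 1 . . . 4 . 2 . . 3 .
Index 1: author = 1

Answer: cursor 1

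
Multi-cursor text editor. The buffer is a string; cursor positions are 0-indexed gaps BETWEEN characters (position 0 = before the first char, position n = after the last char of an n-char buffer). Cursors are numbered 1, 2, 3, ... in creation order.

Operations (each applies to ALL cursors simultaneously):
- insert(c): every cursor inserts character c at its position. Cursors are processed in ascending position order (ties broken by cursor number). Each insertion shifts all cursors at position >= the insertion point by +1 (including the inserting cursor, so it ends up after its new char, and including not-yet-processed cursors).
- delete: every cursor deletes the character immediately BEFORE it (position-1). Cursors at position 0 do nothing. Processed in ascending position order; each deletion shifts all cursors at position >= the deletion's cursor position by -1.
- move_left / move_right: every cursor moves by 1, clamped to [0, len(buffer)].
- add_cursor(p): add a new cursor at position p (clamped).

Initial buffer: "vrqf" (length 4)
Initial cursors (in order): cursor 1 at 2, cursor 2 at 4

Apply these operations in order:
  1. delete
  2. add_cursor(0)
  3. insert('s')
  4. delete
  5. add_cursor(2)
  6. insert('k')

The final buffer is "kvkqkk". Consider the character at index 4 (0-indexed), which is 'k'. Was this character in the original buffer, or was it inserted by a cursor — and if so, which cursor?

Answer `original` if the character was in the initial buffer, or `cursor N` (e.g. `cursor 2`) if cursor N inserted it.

Answer: cursor 2

Derivation:
After op 1 (delete): buffer="vq" (len 2), cursors c1@1 c2@2, authorship ..
After op 2 (add_cursor(0)): buffer="vq" (len 2), cursors c3@0 c1@1 c2@2, authorship ..
After op 3 (insert('s')): buffer="svsqs" (len 5), cursors c3@1 c1@3 c2@5, authorship 3.1.2
After op 4 (delete): buffer="vq" (len 2), cursors c3@0 c1@1 c2@2, authorship ..
After op 5 (add_cursor(2)): buffer="vq" (len 2), cursors c3@0 c1@1 c2@2 c4@2, authorship ..
After op 6 (insert('k')): buffer="kvkqkk" (len 6), cursors c3@1 c1@3 c2@6 c4@6, authorship 3.1.24
Authorship (.=original, N=cursor N): 3 . 1 . 2 4
Index 4: author = 2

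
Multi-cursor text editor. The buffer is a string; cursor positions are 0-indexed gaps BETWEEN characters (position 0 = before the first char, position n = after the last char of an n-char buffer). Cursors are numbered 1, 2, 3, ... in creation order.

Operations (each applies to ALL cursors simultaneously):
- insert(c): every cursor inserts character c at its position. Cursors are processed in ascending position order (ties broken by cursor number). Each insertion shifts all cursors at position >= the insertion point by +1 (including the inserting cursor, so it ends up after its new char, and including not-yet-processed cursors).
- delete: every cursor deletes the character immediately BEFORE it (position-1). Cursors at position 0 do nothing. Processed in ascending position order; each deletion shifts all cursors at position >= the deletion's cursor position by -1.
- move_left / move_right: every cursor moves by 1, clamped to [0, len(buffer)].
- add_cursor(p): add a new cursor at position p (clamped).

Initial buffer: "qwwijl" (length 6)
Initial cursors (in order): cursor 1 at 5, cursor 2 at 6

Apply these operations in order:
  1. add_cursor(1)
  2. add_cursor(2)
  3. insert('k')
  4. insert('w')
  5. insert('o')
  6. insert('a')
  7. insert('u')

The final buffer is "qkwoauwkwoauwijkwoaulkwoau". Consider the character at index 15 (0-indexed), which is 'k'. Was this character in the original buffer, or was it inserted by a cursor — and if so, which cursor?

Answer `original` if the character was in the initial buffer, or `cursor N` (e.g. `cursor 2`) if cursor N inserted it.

After op 1 (add_cursor(1)): buffer="qwwijl" (len 6), cursors c3@1 c1@5 c2@6, authorship ......
After op 2 (add_cursor(2)): buffer="qwwijl" (len 6), cursors c3@1 c4@2 c1@5 c2@6, authorship ......
After op 3 (insert('k')): buffer="qkwkwijklk" (len 10), cursors c3@2 c4@4 c1@8 c2@10, authorship .3.4...1.2
After op 4 (insert('w')): buffer="qkwwkwwijkwlkw" (len 14), cursors c3@3 c4@6 c1@11 c2@14, authorship .33.44...11.22
After op 5 (insert('o')): buffer="qkwowkwowijkwolkwo" (len 18), cursors c3@4 c4@8 c1@14 c2@18, authorship .333.444...111.222
After op 6 (insert('a')): buffer="qkwoawkwoawijkwoalkwoa" (len 22), cursors c3@5 c4@10 c1@17 c2@22, authorship .3333.4444...1111.2222
After op 7 (insert('u')): buffer="qkwoauwkwoauwijkwoaulkwoau" (len 26), cursors c3@6 c4@12 c1@20 c2@26, authorship .33333.44444...11111.22222
Authorship (.=original, N=cursor N): . 3 3 3 3 3 . 4 4 4 4 4 . . . 1 1 1 1 1 . 2 2 2 2 2
Index 15: author = 1

Answer: cursor 1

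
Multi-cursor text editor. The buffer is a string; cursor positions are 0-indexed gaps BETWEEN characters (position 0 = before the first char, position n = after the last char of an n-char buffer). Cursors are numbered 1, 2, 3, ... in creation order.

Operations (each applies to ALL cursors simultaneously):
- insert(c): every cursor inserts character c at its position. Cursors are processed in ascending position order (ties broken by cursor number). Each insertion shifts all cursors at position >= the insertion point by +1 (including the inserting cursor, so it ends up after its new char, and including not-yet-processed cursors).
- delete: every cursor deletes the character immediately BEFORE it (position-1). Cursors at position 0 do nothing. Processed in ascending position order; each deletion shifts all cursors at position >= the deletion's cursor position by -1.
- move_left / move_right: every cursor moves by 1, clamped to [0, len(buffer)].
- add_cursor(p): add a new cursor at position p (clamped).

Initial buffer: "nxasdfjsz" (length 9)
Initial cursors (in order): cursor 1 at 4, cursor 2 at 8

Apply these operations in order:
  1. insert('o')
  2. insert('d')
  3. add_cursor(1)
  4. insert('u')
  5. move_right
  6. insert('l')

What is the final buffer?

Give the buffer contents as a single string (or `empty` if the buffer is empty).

Answer: nuxlasodudlfjsoduzl

Derivation:
After op 1 (insert('o')): buffer="nxasodfjsoz" (len 11), cursors c1@5 c2@10, authorship ....1....2.
After op 2 (insert('d')): buffer="nxasoddfjsodz" (len 13), cursors c1@6 c2@12, authorship ....11....22.
After op 3 (add_cursor(1)): buffer="nxasoddfjsodz" (len 13), cursors c3@1 c1@6 c2@12, authorship ....11....22.
After op 4 (insert('u')): buffer="nuxasodudfjsoduz" (len 16), cursors c3@2 c1@8 c2@15, authorship .3...111....222.
After op 5 (move_right): buffer="nuxasodudfjsoduz" (len 16), cursors c3@3 c1@9 c2@16, authorship .3...111....222.
After op 6 (insert('l')): buffer="nuxlasodudlfjsoduzl" (len 19), cursors c3@4 c1@11 c2@19, authorship .3.3..111.1...222.2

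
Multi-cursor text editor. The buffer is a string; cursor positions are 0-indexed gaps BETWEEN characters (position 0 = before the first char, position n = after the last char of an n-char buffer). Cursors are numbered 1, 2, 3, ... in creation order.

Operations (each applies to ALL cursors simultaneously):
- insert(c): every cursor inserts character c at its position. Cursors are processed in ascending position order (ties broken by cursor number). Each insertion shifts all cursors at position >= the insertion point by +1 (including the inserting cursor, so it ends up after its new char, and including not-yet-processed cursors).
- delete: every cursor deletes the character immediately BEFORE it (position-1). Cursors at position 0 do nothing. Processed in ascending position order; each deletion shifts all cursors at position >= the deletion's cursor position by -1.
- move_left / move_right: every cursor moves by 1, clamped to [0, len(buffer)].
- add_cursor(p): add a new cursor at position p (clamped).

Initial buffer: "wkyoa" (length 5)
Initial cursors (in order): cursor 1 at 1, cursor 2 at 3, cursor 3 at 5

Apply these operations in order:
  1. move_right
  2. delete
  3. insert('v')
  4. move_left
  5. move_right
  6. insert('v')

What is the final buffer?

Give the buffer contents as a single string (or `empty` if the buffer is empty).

Answer: wvvyvvvv

Derivation:
After op 1 (move_right): buffer="wkyoa" (len 5), cursors c1@2 c2@4 c3@5, authorship .....
After op 2 (delete): buffer="wy" (len 2), cursors c1@1 c2@2 c3@2, authorship ..
After op 3 (insert('v')): buffer="wvyvv" (len 5), cursors c1@2 c2@5 c3@5, authorship .1.23
After op 4 (move_left): buffer="wvyvv" (len 5), cursors c1@1 c2@4 c3@4, authorship .1.23
After op 5 (move_right): buffer="wvyvv" (len 5), cursors c1@2 c2@5 c3@5, authorship .1.23
After op 6 (insert('v')): buffer="wvvyvvvv" (len 8), cursors c1@3 c2@8 c3@8, authorship .11.2323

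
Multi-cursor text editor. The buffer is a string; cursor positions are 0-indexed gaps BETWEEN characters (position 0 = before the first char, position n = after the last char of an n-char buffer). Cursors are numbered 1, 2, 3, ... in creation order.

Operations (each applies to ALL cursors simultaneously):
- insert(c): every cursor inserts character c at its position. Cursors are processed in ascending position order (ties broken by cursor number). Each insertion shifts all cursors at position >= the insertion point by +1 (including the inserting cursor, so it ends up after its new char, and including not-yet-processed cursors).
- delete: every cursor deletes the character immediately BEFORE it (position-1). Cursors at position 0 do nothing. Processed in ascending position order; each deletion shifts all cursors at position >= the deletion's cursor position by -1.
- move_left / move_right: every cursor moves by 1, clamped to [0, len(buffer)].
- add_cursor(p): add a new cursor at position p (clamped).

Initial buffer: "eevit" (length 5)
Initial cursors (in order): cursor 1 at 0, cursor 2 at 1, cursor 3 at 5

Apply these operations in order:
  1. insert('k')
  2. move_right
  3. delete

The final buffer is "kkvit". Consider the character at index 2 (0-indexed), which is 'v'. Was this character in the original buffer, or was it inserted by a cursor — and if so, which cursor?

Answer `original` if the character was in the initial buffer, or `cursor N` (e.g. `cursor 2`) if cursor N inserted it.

Answer: original

Derivation:
After op 1 (insert('k')): buffer="kekevitk" (len 8), cursors c1@1 c2@3 c3@8, authorship 1.2....3
After op 2 (move_right): buffer="kekevitk" (len 8), cursors c1@2 c2@4 c3@8, authorship 1.2....3
After op 3 (delete): buffer="kkvit" (len 5), cursors c1@1 c2@2 c3@5, authorship 12...
Authorship (.=original, N=cursor N): 1 2 . . .
Index 2: author = original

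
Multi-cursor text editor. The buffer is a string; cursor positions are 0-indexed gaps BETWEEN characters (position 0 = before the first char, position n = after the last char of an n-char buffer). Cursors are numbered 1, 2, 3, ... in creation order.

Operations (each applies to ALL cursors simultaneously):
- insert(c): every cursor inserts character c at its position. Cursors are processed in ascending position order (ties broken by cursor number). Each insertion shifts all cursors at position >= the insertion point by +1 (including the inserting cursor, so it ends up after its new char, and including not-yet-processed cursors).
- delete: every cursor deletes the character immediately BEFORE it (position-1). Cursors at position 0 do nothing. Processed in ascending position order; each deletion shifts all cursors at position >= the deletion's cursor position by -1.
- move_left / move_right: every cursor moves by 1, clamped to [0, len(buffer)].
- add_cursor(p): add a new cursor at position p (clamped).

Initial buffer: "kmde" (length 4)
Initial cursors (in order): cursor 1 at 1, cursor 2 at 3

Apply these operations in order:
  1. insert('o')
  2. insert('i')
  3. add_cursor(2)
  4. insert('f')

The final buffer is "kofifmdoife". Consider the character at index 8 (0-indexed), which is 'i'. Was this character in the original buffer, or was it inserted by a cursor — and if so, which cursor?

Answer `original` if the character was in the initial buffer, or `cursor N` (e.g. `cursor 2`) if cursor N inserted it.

After op 1 (insert('o')): buffer="komdoe" (len 6), cursors c1@2 c2@5, authorship .1..2.
After op 2 (insert('i')): buffer="koimdoie" (len 8), cursors c1@3 c2@7, authorship .11..22.
After op 3 (add_cursor(2)): buffer="koimdoie" (len 8), cursors c3@2 c1@3 c2@7, authorship .11..22.
After op 4 (insert('f')): buffer="kofifmdoife" (len 11), cursors c3@3 c1@5 c2@10, authorship .1311..222.
Authorship (.=original, N=cursor N): . 1 3 1 1 . . 2 2 2 .
Index 8: author = 2

Answer: cursor 2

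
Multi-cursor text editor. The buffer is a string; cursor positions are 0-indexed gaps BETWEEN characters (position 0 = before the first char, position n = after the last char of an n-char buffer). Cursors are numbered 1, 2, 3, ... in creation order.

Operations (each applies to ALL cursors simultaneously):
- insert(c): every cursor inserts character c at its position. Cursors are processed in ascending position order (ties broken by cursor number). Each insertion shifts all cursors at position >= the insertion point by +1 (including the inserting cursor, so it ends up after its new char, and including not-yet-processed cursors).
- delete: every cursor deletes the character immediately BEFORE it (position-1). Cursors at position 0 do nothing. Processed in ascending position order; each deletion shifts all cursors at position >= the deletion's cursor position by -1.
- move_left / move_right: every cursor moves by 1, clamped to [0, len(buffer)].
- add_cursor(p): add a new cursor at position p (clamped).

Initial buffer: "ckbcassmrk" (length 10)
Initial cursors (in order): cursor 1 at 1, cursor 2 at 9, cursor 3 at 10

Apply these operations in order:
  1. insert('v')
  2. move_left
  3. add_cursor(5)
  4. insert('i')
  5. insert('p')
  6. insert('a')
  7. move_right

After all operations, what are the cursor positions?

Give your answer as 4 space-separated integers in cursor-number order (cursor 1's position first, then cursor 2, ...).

Answer: 5 20 25 12

Derivation:
After op 1 (insert('v')): buffer="cvkbcassmrvkv" (len 13), cursors c1@2 c2@11 c3@13, authorship .1........2.3
After op 2 (move_left): buffer="cvkbcassmrvkv" (len 13), cursors c1@1 c2@10 c3@12, authorship .1........2.3
After op 3 (add_cursor(5)): buffer="cvkbcassmrvkv" (len 13), cursors c1@1 c4@5 c2@10 c3@12, authorship .1........2.3
After op 4 (insert('i')): buffer="civkbciassmrivkiv" (len 17), cursors c1@2 c4@7 c2@13 c3@16, authorship .11...4.....22.33
After op 5 (insert('p')): buffer="cipvkbcipassmripvkipv" (len 21), cursors c1@3 c4@9 c2@16 c3@20, authorship .111...44.....222.333
After op 6 (insert('a')): buffer="cipavkbcipaassmripavkipav" (len 25), cursors c1@4 c4@11 c2@19 c3@24, authorship .1111...444.....2222.3333
After op 7 (move_right): buffer="cipavkbcipaassmripavkipav" (len 25), cursors c1@5 c4@12 c2@20 c3@25, authorship .1111...444.....2222.3333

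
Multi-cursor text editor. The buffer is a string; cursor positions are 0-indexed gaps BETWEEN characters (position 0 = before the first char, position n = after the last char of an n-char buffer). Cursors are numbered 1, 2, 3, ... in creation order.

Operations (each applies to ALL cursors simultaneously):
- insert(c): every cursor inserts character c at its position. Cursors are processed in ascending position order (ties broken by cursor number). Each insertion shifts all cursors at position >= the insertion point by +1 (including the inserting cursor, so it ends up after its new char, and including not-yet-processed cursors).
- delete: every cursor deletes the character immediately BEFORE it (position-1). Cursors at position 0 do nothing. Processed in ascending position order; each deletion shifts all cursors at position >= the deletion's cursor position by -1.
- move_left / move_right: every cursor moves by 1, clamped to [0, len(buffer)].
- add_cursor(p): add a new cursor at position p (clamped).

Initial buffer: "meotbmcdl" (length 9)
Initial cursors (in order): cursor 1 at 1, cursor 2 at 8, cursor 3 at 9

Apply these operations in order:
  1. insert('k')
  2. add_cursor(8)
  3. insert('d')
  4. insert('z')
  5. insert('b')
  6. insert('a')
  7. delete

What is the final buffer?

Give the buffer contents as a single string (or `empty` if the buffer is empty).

After op 1 (insert('k')): buffer="mkeotbmcdklk" (len 12), cursors c1@2 c2@10 c3@12, authorship .1.......2.3
After op 2 (add_cursor(8)): buffer="mkeotbmcdklk" (len 12), cursors c1@2 c4@8 c2@10 c3@12, authorship .1.......2.3
After op 3 (insert('d')): buffer="mkdeotbmcddkdlkd" (len 16), cursors c1@3 c4@10 c2@13 c3@16, authorship .11......4.22.33
After op 4 (insert('z')): buffer="mkdzeotbmcdzdkdzlkdz" (len 20), cursors c1@4 c4@12 c2@16 c3@20, authorship .111......44.222.333
After op 5 (insert('b')): buffer="mkdzbeotbmcdzbdkdzblkdzb" (len 24), cursors c1@5 c4@14 c2@19 c3@24, authorship .1111......444.2222.3333
After op 6 (insert('a')): buffer="mkdzbaeotbmcdzbadkdzbalkdzba" (len 28), cursors c1@6 c4@16 c2@22 c3@28, authorship .11111......4444.22222.33333
After op 7 (delete): buffer="mkdzbeotbmcdzbdkdzblkdzb" (len 24), cursors c1@5 c4@14 c2@19 c3@24, authorship .1111......444.2222.3333

Answer: mkdzbeotbmcdzbdkdzblkdzb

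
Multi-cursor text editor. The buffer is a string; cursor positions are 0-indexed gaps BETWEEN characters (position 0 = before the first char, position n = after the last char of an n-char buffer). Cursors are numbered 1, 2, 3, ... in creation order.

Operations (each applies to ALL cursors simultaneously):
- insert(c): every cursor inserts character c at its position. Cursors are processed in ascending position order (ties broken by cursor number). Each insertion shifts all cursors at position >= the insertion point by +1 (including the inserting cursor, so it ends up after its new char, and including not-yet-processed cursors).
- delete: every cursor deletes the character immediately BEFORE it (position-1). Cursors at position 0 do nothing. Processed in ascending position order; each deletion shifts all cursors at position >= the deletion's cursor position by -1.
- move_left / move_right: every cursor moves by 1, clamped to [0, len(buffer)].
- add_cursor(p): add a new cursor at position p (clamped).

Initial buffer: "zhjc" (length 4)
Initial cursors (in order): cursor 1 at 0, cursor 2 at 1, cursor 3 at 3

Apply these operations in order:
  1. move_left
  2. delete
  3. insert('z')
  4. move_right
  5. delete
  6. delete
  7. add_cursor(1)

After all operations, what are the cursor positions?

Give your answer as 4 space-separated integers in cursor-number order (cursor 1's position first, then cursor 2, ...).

Answer: 0 0 0 1

Derivation:
After op 1 (move_left): buffer="zhjc" (len 4), cursors c1@0 c2@0 c3@2, authorship ....
After op 2 (delete): buffer="zjc" (len 3), cursors c1@0 c2@0 c3@1, authorship ...
After op 3 (insert('z')): buffer="zzzzjc" (len 6), cursors c1@2 c2@2 c3@4, authorship 12.3..
After op 4 (move_right): buffer="zzzzjc" (len 6), cursors c1@3 c2@3 c3@5, authorship 12.3..
After op 5 (delete): buffer="zzc" (len 3), cursors c1@1 c2@1 c3@2, authorship 13.
After op 6 (delete): buffer="c" (len 1), cursors c1@0 c2@0 c3@0, authorship .
After op 7 (add_cursor(1)): buffer="c" (len 1), cursors c1@0 c2@0 c3@0 c4@1, authorship .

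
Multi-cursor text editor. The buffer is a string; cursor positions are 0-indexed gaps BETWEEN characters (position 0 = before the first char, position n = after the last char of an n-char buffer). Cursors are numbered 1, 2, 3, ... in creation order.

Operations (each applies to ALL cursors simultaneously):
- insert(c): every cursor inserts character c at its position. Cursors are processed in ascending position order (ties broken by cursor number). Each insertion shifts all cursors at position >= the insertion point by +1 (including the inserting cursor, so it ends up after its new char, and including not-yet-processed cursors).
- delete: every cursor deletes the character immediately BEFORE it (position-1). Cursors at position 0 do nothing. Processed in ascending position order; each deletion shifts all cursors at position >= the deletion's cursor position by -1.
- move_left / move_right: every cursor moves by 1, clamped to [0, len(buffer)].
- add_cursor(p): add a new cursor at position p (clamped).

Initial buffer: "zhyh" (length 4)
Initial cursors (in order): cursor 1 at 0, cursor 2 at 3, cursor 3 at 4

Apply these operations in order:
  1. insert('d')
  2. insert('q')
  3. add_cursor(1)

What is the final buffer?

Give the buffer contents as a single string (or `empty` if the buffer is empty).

Answer: dqzhydqhdq

Derivation:
After op 1 (insert('d')): buffer="dzhydhd" (len 7), cursors c1@1 c2@5 c3@7, authorship 1...2.3
After op 2 (insert('q')): buffer="dqzhydqhdq" (len 10), cursors c1@2 c2@7 c3@10, authorship 11...22.33
After op 3 (add_cursor(1)): buffer="dqzhydqhdq" (len 10), cursors c4@1 c1@2 c2@7 c3@10, authorship 11...22.33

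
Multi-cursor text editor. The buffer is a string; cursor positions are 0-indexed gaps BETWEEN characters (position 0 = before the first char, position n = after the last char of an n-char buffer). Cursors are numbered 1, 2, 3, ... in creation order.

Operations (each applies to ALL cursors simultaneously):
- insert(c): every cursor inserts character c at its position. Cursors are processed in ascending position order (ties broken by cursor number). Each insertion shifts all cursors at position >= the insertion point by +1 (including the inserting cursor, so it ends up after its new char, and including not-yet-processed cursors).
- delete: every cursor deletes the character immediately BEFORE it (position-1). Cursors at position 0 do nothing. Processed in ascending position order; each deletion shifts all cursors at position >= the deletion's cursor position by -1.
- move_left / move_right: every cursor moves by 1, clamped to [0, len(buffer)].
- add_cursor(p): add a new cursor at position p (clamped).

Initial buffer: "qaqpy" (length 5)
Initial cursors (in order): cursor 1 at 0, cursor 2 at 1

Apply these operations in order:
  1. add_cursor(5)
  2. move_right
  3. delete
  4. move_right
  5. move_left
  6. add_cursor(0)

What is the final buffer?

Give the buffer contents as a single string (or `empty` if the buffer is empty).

Answer: qp

Derivation:
After op 1 (add_cursor(5)): buffer="qaqpy" (len 5), cursors c1@0 c2@1 c3@5, authorship .....
After op 2 (move_right): buffer="qaqpy" (len 5), cursors c1@1 c2@2 c3@5, authorship .....
After op 3 (delete): buffer="qp" (len 2), cursors c1@0 c2@0 c3@2, authorship ..
After op 4 (move_right): buffer="qp" (len 2), cursors c1@1 c2@1 c3@2, authorship ..
After op 5 (move_left): buffer="qp" (len 2), cursors c1@0 c2@0 c3@1, authorship ..
After op 6 (add_cursor(0)): buffer="qp" (len 2), cursors c1@0 c2@0 c4@0 c3@1, authorship ..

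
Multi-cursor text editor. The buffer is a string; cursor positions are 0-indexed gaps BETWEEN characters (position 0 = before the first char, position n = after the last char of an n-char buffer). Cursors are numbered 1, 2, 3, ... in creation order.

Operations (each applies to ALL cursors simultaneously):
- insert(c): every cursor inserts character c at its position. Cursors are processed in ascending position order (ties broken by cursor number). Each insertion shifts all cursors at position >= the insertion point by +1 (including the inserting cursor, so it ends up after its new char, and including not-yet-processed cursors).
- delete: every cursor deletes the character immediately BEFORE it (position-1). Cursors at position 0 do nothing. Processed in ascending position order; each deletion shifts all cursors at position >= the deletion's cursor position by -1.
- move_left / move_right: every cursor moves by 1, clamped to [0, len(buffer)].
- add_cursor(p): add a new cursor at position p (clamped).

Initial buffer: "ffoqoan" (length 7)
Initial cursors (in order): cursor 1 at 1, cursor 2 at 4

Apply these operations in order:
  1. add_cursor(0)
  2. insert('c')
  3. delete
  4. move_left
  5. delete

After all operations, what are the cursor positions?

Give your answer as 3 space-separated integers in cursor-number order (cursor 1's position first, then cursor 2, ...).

Answer: 0 2 0

Derivation:
After op 1 (add_cursor(0)): buffer="ffoqoan" (len 7), cursors c3@0 c1@1 c2@4, authorship .......
After op 2 (insert('c')): buffer="cfcfoqcoan" (len 10), cursors c3@1 c1@3 c2@7, authorship 3.1...2...
After op 3 (delete): buffer="ffoqoan" (len 7), cursors c3@0 c1@1 c2@4, authorship .......
After op 4 (move_left): buffer="ffoqoan" (len 7), cursors c1@0 c3@0 c2@3, authorship .......
After op 5 (delete): buffer="ffqoan" (len 6), cursors c1@0 c3@0 c2@2, authorship ......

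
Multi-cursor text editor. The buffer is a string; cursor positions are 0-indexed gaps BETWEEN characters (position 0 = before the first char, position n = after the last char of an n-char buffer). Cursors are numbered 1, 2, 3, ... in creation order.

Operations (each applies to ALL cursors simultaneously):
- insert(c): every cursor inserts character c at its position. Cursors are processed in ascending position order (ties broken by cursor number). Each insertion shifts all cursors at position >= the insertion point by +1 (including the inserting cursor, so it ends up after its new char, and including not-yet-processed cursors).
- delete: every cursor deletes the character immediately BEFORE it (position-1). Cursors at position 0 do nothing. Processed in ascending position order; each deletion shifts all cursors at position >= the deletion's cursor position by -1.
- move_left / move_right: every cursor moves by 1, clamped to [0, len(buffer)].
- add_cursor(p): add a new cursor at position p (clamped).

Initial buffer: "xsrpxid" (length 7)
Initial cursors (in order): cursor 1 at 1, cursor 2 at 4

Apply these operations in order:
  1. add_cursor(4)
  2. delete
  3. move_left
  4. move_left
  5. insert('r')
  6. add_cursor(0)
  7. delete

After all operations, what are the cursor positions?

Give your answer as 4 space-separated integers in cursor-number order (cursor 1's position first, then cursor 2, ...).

After op 1 (add_cursor(4)): buffer="xsrpxid" (len 7), cursors c1@1 c2@4 c3@4, authorship .......
After op 2 (delete): buffer="sxid" (len 4), cursors c1@0 c2@1 c3@1, authorship ....
After op 3 (move_left): buffer="sxid" (len 4), cursors c1@0 c2@0 c3@0, authorship ....
After op 4 (move_left): buffer="sxid" (len 4), cursors c1@0 c2@0 c3@0, authorship ....
After op 5 (insert('r')): buffer="rrrsxid" (len 7), cursors c1@3 c2@3 c3@3, authorship 123....
After op 6 (add_cursor(0)): buffer="rrrsxid" (len 7), cursors c4@0 c1@3 c2@3 c3@3, authorship 123....
After op 7 (delete): buffer="sxid" (len 4), cursors c1@0 c2@0 c3@0 c4@0, authorship ....

Answer: 0 0 0 0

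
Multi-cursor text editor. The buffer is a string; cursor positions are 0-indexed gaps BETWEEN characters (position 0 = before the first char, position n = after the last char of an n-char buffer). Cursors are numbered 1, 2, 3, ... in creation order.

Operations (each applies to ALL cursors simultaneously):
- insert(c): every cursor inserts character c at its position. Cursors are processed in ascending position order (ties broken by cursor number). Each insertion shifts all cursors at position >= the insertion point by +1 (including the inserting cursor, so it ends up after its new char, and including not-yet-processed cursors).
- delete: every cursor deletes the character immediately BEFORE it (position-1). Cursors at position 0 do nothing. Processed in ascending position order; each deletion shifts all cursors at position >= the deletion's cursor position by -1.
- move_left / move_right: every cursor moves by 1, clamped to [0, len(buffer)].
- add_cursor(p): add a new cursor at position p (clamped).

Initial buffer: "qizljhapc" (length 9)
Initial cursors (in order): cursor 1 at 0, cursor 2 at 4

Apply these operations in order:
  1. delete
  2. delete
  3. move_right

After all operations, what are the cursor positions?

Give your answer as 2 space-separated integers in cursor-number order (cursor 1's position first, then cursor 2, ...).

After op 1 (delete): buffer="qizjhapc" (len 8), cursors c1@0 c2@3, authorship ........
After op 2 (delete): buffer="qijhapc" (len 7), cursors c1@0 c2@2, authorship .......
After op 3 (move_right): buffer="qijhapc" (len 7), cursors c1@1 c2@3, authorship .......

Answer: 1 3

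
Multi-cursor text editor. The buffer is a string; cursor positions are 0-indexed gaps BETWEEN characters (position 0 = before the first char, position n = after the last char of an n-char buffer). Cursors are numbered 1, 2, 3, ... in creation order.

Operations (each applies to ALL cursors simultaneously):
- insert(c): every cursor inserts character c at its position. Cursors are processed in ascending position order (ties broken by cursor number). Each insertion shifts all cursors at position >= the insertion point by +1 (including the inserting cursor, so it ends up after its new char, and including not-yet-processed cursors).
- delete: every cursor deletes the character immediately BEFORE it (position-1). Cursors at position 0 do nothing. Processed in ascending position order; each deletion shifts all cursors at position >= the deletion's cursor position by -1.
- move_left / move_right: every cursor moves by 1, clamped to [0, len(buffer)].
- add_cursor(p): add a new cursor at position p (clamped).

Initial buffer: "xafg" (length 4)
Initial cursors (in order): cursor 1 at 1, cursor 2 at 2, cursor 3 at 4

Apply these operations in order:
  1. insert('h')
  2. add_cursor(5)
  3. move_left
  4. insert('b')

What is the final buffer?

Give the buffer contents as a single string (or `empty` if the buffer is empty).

Answer: xbhabhbfgbh

Derivation:
After op 1 (insert('h')): buffer="xhahfgh" (len 7), cursors c1@2 c2@4 c3@7, authorship .1.2..3
After op 2 (add_cursor(5)): buffer="xhahfgh" (len 7), cursors c1@2 c2@4 c4@5 c3@7, authorship .1.2..3
After op 3 (move_left): buffer="xhahfgh" (len 7), cursors c1@1 c2@3 c4@4 c3@6, authorship .1.2..3
After op 4 (insert('b')): buffer="xbhabhbfgbh" (len 11), cursors c1@2 c2@5 c4@7 c3@10, authorship .11.224..33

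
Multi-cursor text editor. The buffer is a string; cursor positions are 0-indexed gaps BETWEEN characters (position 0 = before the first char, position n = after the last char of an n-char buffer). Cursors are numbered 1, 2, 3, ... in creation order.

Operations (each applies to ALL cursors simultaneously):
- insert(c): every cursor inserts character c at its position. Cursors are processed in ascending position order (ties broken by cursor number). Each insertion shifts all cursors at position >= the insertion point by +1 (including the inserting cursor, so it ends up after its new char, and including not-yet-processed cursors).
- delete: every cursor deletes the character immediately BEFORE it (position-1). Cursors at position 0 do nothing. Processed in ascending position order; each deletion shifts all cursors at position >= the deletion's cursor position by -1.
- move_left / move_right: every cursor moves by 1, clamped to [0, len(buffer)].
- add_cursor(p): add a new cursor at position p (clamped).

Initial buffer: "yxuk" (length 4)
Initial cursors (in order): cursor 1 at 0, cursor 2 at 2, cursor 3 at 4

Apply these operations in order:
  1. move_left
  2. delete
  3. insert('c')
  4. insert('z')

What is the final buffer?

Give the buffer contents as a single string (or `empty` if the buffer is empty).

Answer: cczzxczk

Derivation:
After op 1 (move_left): buffer="yxuk" (len 4), cursors c1@0 c2@1 c3@3, authorship ....
After op 2 (delete): buffer="xk" (len 2), cursors c1@0 c2@0 c3@1, authorship ..
After op 3 (insert('c')): buffer="ccxck" (len 5), cursors c1@2 c2@2 c3@4, authorship 12.3.
After op 4 (insert('z')): buffer="cczzxczk" (len 8), cursors c1@4 c2@4 c3@7, authorship 1212.33.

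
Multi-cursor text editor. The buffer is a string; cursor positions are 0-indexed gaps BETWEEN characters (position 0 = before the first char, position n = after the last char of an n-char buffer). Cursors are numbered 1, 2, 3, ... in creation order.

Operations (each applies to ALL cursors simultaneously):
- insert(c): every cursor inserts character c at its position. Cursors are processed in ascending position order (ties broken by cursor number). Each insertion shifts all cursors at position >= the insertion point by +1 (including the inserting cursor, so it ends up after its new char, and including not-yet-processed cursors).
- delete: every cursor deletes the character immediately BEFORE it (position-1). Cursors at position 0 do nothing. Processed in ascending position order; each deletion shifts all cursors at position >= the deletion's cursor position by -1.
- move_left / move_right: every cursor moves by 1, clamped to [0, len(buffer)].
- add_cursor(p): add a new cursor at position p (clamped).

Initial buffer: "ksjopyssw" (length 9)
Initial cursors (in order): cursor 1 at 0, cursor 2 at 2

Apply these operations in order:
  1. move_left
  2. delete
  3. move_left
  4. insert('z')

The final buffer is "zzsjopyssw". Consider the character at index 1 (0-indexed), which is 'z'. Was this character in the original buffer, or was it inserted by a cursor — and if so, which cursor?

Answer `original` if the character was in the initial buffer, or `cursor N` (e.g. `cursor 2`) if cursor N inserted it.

Answer: cursor 2

Derivation:
After op 1 (move_left): buffer="ksjopyssw" (len 9), cursors c1@0 c2@1, authorship .........
After op 2 (delete): buffer="sjopyssw" (len 8), cursors c1@0 c2@0, authorship ........
After op 3 (move_left): buffer="sjopyssw" (len 8), cursors c1@0 c2@0, authorship ........
After op 4 (insert('z')): buffer="zzsjopyssw" (len 10), cursors c1@2 c2@2, authorship 12........
Authorship (.=original, N=cursor N): 1 2 . . . . . . . .
Index 1: author = 2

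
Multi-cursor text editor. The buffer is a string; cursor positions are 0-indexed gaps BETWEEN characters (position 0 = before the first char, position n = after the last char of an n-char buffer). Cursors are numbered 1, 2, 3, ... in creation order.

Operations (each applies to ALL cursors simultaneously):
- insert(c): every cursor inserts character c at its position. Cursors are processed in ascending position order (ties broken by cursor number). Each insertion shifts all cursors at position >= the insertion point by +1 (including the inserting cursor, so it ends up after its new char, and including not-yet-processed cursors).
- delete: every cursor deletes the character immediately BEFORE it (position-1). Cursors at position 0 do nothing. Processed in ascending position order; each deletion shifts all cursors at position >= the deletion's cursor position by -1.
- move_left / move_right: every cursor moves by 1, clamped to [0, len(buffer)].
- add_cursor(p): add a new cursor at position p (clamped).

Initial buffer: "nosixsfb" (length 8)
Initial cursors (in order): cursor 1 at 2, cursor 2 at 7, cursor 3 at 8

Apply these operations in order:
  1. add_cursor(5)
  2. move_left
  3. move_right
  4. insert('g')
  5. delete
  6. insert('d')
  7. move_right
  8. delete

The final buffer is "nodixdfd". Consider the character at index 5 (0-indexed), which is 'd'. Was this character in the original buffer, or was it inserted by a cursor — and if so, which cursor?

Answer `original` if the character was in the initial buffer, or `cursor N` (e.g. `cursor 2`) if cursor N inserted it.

After op 1 (add_cursor(5)): buffer="nosixsfb" (len 8), cursors c1@2 c4@5 c2@7 c3@8, authorship ........
After op 2 (move_left): buffer="nosixsfb" (len 8), cursors c1@1 c4@4 c2@6 c3@7, authorship ........
After op 3 (move_right): buffer="nosixsfb" (len 8), cursors c1@2 c4@5 c2@7 c3@8, authorship ........
After op 4 (insert('g')): buffer="nogsixgsfgbg" (len 12), cursors c1@3 c4@7 c2@10 c3@12, authorship ..1...4..2.3
After op 5 (delete): buffer="nosixsfb" (len 8), cursors c1@2 c4@5 c2@7 c3@8, authorship ........
After op 6 (insert('d')): buffer="nodsixdsfdbd" (len 12), cursors c1@3 c4@7 c2@10 c3@12, authorship ..1...4..2.3
After op 7 (move_right): buffer="nodsixdsfdbd" (len 12), cursors c1@4 c4@8 c2@11 c3@12, authorship ..1...4..2.3
After op 8 (delete): buffer="nodixdfd" (len 8), cursors c1@3 c4@6 c2@8 c3@8, authorship ..1..4.2
Authorship (.=original, N=cursor N): . . 1 . . 4 . 2
Index 5: author = 4

Answer: cursor 4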